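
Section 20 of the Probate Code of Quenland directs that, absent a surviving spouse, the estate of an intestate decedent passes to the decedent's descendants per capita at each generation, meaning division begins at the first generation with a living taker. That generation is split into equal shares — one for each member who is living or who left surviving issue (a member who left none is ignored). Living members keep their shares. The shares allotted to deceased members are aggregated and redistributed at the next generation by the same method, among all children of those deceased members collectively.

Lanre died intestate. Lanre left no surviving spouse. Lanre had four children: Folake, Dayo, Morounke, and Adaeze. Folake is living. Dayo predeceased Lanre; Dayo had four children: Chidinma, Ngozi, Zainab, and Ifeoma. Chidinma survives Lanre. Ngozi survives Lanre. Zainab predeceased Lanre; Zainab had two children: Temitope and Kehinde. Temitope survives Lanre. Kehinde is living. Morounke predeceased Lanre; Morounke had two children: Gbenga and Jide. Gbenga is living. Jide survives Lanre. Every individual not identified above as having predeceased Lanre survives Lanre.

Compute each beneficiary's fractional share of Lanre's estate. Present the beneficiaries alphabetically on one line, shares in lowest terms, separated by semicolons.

Adaeze 1/4; Chidinma 1/12; Folake 1/4; Gbenga 1/12; Ifeoma 1/12; Jide 1/12; Kehinde 1/24; Ngozi 1/12; Temitope 1/24

There is no surviving spouse, so the entire estate passes to Lanre's descendants per capita at each generation.
At generation 1 (Folake, Dayo, Morounke, Adaeze) there are 4 shares of (1)/4 = 1/4 each.
Living: Folake and Adaeze — each takes 1/4.
Deceased: Dayo and Morounke. Their combined 1/2 is pooled and carried to generation 2.
At generation 2 (Chidinma, Ngozi, Zainab, Ifeoma, Gbenga, Jide) there are 6 shares of (1/2)/6 = 1/12 each.
Living: Chidinma, Ngozi, Ifeoma, Gbenga, and Jide — each takes 1/12.
Deceased: Zainab. That 1/12 share is carried to generation 3.
At generation 3 (Temitope, Kehinde) there are 2 shares of (1/12)/2 = 1/24 each.
Living: Temitope and Kehinde — each takes 1/24.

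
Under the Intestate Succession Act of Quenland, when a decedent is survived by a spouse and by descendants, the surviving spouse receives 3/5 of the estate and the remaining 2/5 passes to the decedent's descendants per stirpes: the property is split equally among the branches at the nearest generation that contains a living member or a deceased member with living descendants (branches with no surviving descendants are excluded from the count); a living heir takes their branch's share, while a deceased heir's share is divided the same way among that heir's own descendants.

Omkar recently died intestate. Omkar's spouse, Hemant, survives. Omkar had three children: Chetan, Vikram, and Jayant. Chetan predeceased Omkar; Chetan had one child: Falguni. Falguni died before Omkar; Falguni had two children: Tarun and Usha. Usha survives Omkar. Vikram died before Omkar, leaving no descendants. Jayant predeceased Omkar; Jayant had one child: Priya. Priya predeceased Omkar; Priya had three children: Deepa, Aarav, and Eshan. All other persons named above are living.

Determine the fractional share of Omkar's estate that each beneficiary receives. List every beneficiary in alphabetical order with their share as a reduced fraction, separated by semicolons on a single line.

Hemant, as surviving spouse, takes 3/5.
The remaining 2/5 passes to Omkar's descendants per stirpes.
Vikram left no surviving issue, so that branch lapses and is disregarded.
The 2/5 is divided into 2 equal shares of 1/5 among Chetan, Jayant.
Chetan predeceased; the 1/5 allotted to Chetan's branch passes to Chetan's issue by representation.
Falguni's line is the sole branch at this level, so the full 1/5 passes to Falguni's issue by representation.
The 1/5 is divided into 2 equal shares of 1/10 among Tarun, Usha.
Tarun is living and takes 1/10.
Usha is living and takes 1/10.
Jayant predeceased; the 1/5 allotted to Jayant's branch passes to Jayant's issue by representation.
Priya's line is the sole branch at this level, so the full 1/5 passes to Priya's issue by representation.
The 1/5 is divided into 3 equal shares of 1/15 among Deepa, Aarav, Eshan.
Deepa is living and takes 1/15.
Aarav is living and takes 1/15.
Eshan is living and takes 1/15.

Aarav 1/15; Deepa 1/15; Eshan 1/15; Hemant 3/5; Tarun 1/10; Usha 1/10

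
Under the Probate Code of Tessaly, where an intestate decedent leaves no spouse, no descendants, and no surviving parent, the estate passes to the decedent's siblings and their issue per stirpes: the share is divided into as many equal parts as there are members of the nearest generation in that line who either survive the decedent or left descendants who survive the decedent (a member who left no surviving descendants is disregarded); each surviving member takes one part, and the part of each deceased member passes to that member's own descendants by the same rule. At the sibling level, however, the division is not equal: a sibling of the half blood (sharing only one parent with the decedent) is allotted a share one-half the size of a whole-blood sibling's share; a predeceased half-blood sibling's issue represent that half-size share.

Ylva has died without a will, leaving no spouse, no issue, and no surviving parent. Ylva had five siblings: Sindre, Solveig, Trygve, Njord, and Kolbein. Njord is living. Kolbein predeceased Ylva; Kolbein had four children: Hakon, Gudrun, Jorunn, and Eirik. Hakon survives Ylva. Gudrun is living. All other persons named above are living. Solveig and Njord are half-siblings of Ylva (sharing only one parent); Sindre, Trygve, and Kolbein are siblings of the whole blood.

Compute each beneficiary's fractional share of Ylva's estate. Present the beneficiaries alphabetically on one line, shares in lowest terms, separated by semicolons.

No spouse, descendants, or parent survives, so the estate passes to Ylva's siblings per stirpes.
Half-blood siblings count for one-half the weight of whole-blood siblings at the initial division.
Dividing 1 in proportion to weights (total weight 4): Sindre (weight 1) → 1/4; Solveig (weight 1/2) → 1/8; Trygve (weight 1) → 1/4; Njord (weight 1/2) → 1/8; Kolbein (weight 1) → 1/4.
Sindre is living and takes 1/4.
Solveig is living and takes 1/8.
Trygve is living and takes 1/4.
Njord is living and takes 1/8.
Kolbein predeceased; the 1/4 allotted to Kolbein's branch passes to Kolbein's issue by representation.
The 1/4 is divided into 4 equal shares of 1/16 among Hakon, Gudrun, Jorunn, Eirik.
Hakon is living and takes 1/16.
Gudrun is living and takes 1/16.
Jorunn is living and takes 1/16.
Eirik is living and takes 1/16.

Eirik 1/16; Gudrun 1/16; Hakon 1/16; Jorunn 1/16; Njord 1/8; Sindre 1/4; Solveig 1/8; Trygve 1/4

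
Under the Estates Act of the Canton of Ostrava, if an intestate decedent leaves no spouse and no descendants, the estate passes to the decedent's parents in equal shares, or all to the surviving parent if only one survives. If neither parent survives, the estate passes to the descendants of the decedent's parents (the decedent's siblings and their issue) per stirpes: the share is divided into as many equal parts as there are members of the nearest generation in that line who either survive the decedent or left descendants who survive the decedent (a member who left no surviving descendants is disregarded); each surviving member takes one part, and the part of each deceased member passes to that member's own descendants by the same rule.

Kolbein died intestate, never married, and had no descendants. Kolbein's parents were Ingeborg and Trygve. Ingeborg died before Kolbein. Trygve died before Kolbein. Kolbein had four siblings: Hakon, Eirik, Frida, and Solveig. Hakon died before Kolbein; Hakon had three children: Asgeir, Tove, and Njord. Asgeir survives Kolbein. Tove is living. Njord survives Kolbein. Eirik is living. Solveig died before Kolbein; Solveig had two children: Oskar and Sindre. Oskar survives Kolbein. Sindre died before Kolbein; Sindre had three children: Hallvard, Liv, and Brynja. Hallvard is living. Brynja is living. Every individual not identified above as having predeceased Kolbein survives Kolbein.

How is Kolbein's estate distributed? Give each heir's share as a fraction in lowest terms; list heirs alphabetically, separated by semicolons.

Asgeir 1/12; Brynja 1/24; Eirik 1/4; Frida 1/4; Hallvard 1/24; Liv 1/24; Njord 1/12; Oskar 1/8; Tove 1/12

Neither parent survives and there are no descendants, so the estate passes to Kolbein's siblings and their issue per stirpes.
The estate is divided into 4 equal shares of 1/4 among Hakon, Eirik, Frida, Solveig.
Hakon predeceased; the 1/4 allotted to Hakon's branch passes to Hakon's issue by representation.
The 1/4 is divided into 3 equal shares of 1/12 among Asgeir, Tove, Njord.
Asgeir is living and takes 1/12.
Tove is living and takes 1/12.
Njord is living and takes 1/12.
Eirik is living and takes 1/4.
Frida is living and takes 1/4.
Solveig predeceased; the 1/4 allotted to Solveig's branch passes to Solveig's issue by representation.
The 1/4 is divided into 2 equal shares of 1/8 among Oskar, Sindre.
Oskar is living and takes 1/8.
Sindre predeceased; the 1/8 allotted to Sindre's branch passes to Sindre's issue by representation.
The 1/8 is divided into 3 equal shares of 1/24 among Hallvard, Liv, Brynja.
Hallvard is living and takes 1/24.
Liv is living and takes 1/24.
Brynja is living and takes 1/24.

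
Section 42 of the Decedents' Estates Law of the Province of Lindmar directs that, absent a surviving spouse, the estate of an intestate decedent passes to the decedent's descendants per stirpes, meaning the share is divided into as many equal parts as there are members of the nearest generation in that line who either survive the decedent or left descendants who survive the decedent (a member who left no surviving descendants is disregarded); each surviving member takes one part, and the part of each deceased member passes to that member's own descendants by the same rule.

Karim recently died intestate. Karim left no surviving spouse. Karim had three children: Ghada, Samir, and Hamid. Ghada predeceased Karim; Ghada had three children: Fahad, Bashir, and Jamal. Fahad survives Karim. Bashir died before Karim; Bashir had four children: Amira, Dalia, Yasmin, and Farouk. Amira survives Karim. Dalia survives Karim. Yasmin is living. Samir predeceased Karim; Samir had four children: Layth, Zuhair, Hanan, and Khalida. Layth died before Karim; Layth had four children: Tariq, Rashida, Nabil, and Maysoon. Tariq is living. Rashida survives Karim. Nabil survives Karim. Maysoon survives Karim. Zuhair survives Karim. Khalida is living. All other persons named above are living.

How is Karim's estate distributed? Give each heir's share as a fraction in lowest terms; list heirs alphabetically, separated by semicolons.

Amira 1/36; Dalia 1/36; Fahad 1/9; Farouk 1/36; Hamid 1/3; Hanan 1/12; Jamal 1/9; Khalida 1/12; Maysoon 1/48; Nabil 1/48; Rashida 1/48; Tariq 1/48; Yasmin 1/36; Zuhair 1/12

There is no surviving spouse, so the entire estate passes to Karim's descendants per stirpes.
The estate is divided into 3 equal shares of 1/3 among Ghada, Samir, Hamid.
Ghada predeceased; the 1/3 allotted to Ghada's branch passes to Ghada's issue by representation.
The 1/3 is divided into 3 equal shares of 1/9 among Fahad, Bashir, Jamal.
Fahad is living and takes 1/9.
Bashir predeceased; the 1/9 allotted to Bashir's branch passes to Bashir's issue by representation.
The 1/9 is divided into 4 equal shares of 1/36 among Amira, Dalia, Yasmin, Farouk.
Amira is living and takes 1/36.
Dalia is living and takes 1/36.
Yasmin is living and takes 1/36.
Farouk is living and takes 1/36.
Jamal is living and takes 1/9.
Samir predeceased; the 1/3 allotted to Samir's branch passes to Samir's issue by representation.
The 1/3 is divided into 4 equal shares of 1/12 among Layth, Zuhair, Hanan, Khalida.
Layth predeceased; the 1/12 allotted to Layth's branch passes to Layth's issue by representation.
The 1/12 is divided into 4 equal shares of 1/48 among Tariq, Rashida, Nabil, Maysoon.
Tariq is living and takes 1/48.
Rashida is living and takes 1/48.
Nabil is living and takes 1/48.
Maysoon is living and takes 1/48.
Zuhair is living and takes 1/12.
Hanan is living and takes 1/12.
Khalida is living and takes 1/12.
Hamid is living and takes 1/3.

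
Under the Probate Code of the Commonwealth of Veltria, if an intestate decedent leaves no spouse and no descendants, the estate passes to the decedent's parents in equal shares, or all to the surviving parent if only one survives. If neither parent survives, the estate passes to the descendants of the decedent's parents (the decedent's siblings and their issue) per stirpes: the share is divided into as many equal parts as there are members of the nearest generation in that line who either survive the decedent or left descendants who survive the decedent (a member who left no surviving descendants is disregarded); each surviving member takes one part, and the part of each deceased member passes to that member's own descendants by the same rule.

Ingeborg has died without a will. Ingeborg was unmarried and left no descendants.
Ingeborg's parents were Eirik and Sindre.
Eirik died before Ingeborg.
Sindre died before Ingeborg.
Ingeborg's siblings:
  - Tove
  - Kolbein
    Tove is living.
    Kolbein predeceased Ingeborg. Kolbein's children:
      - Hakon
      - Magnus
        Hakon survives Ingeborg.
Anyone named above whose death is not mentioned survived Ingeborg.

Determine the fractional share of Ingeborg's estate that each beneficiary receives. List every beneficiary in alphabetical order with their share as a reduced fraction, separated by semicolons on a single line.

Hakon 1/4; Magnus 1/4; Tove 1/2

Neither parent survives and there are no descendants, so the estate passes to Ingeborg's siblings and their issue per stirpes.
The estate is divided into 2 equal shares of 1/2 among Tove, Kolbein.
Tove is living and takes 1/2.
Kolbein predeceased; the 1/2 allotted to Kolbein's branch passes to Kolbein's issue by representation.
The 1/2 is divided into 2 equal shares of 1/4 among Hakon, Magnus.
Hakon is living and takes 1/4.
Magnus is living and takes 1/4.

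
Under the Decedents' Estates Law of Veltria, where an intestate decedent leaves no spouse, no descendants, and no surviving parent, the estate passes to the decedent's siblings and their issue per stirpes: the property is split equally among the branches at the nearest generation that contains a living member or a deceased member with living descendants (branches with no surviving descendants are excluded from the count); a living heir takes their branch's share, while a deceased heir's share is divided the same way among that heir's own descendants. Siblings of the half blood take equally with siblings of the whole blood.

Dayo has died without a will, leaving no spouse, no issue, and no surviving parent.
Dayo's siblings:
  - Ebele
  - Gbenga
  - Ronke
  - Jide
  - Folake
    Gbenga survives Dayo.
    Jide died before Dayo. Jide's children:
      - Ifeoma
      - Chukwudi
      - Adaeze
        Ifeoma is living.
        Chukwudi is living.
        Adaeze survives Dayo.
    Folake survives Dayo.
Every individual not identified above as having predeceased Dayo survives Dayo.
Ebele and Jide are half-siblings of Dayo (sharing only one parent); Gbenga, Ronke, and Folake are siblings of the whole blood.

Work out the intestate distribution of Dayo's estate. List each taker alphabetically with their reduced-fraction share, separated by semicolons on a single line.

No spouse, descendants, or parent survives, so the estate passes to Dayo's siblings per stirpes.
Half-blood and whole-blood siblings take equally under the stated rule.
The estate is divided into 5 equal shares of 1/5 among Ebele, Gbenga, Ronke, Jide, Folake.
Ebele is living and takes 1/5.
Gbenga is living and takes 1/5.
Ronke is living and takes 1/5.
Jide predeceased; the 1/5 allotted to Jide's branch passes to Jide's issue by representation.
The 1/5 is divided into 3 equal shares of 1/15 among Ifeoma, Chukwudi, Adaeze.
Ifeoma is living and takes 1/15.
Chukwudi is living and takes 1/15.
Adaeze is living and takes 1/15.
Folake is living and takes 1/5.

Adaeze 1/15; Chukwudi 1/15; Ebele 1/5; Folake 1/5; Gbenga 1/5; Ifeoma 1/15; Ronke 1/5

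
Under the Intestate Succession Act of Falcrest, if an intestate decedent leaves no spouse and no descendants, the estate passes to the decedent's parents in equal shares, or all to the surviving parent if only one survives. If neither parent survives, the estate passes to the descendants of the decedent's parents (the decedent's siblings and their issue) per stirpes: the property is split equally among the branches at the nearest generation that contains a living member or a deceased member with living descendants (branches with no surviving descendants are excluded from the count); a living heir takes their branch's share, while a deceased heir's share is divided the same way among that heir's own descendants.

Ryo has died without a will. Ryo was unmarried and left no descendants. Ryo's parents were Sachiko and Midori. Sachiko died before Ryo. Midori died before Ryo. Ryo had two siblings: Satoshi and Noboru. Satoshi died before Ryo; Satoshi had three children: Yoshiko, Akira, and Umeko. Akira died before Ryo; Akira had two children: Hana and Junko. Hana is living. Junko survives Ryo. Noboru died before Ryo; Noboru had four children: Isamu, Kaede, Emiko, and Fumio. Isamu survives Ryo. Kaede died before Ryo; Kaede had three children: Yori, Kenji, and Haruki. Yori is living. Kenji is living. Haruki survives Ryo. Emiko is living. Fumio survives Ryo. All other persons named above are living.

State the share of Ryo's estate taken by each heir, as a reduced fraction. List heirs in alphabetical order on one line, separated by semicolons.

Emiko 1/8; Fumio 1/8; Hana 1/12; Haruki 1/24; Isamu 1/8; Junko 1/12; Kenji 1/24; Umeko 1/6; Yori 1/24; Yoshiko 1/6

Neither parent survives and there are no descendants, so the estate passes to Ryo's siblings and their issue per stirpes.
The estate is divided into 2 equal shares of 1/2 among Satoshi, Noboru.
Satoshi predeceased; the 1/2 allotted to Satoshi's branch passes to Satoshi's issue by representation.
The 1/2 is divided into 3 equal shares of 1/6 among Yoshiko, Akira, Umeko.
Yoshiko is living and takes 1/6.
Akira predeceased; the 1/6 allotted to Akira's branch passes to Akira's issue by representation.
The 1/6 is divided into 2 equal shares of 1/12 among Hana, Junko.
Hana is living and takes 1/12.
Junko is living and takes 1/12.
Umeko is living and takes 1/6.
Noboru predeceased; the 1/2 allotted to Noboru's branch passes to Noboru's issue by representation.
The 1/2 is divided into 4 equal shares of 1/8 among Isamu, Kaede, Emiko, Fumio.
Isamu is living and takes 1/8.
Kaede predeceased; the 1/8 allotted to Kaede's branch passes to Kaede's issue by representation.
The 1/8 is divided into 3 equal shares of 1/24 among Yori, Kenji, Haruki.
Yori is living and takes 1/24.
Kenji is living and takes 1/24.
Haruki is living and takes 1/24.
Emiko is living and takes 1/8.
Fumio is living and takes 1/8.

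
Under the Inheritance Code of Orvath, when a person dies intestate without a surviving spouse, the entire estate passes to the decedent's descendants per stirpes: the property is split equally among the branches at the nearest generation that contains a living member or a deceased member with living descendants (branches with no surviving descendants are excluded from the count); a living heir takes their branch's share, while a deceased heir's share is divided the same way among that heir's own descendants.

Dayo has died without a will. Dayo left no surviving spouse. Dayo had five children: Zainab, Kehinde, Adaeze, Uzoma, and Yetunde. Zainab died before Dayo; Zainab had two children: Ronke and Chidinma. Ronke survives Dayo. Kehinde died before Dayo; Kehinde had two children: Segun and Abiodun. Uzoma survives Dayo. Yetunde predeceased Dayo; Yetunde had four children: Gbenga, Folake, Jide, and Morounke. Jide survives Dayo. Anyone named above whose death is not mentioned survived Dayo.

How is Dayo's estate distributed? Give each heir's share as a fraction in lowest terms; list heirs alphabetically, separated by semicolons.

Abiodun 1/10; Adaeze 1/5; Chidinma 1/10; Folake 1/20; Gbenga 1/20; Jide 1/20; Morounke 1/20; Ronke 1/10; Segun 1/10; Uzoma 1/5

There is no surviving spouse, so the entire estate passes to Dayo's descendants per stirpes.
The estate is divided into 5 equal shares of 1/5 among Zainab, Kehinde, Adaeze, Uzoma, Yetunde.
Zainab predeceased; the 1/5 allotted to Zainab's branch passes to Zainab's issue by representation.
The 1/5 is divided into 2 equal shares of 1/10 among Ronke, Chidinma.
Ronke is living and takes 1/10.
Chidinma is living and takes 1/10.
Kehinde predeceased; the 1/5 allotted to Kehinde's branch passes to Kehinde's issue by representation.
The 1/5 is divided into 2 equal shares of 1/10 among Segun, Abiodun.
Segun is living and takes 1/10.
Abiodun is living and takes 1/10.
Adaeze is living and takes 1/5.
Uzoma is living and takes 1/5.
Yetunde predeceased; the 1/5 allotted to Yetunde's branch passes to Yetunde's issue by representation.
The 1/5 is divided into 4 equal shares of 1/20 among Gbenga, Folake, Jide, Morounke.
Gbenga is living and takes 1/20.
Folake is living and takes 1/20.
Jide is living and takes 1/20.
Morounke is living and takes 1/20.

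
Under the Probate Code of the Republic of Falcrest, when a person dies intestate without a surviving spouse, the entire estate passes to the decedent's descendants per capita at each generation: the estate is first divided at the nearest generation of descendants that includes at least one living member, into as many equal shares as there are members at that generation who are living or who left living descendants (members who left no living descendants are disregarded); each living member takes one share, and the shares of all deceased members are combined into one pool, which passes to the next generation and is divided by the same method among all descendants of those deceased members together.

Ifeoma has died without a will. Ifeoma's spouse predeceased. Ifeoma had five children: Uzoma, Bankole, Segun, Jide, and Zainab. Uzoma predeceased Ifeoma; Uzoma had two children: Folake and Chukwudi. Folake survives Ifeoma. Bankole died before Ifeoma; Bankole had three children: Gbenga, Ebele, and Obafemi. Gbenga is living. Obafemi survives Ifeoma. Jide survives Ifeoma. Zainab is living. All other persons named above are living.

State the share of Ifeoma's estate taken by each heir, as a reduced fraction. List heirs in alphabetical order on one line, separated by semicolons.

There is no surviving spouse, so the entire estate passes to Ifeoma's descendants per capita at each generation.
At generation 1 (Uzoma, Bankole, Segun, Jide, Zainab) there are 5 shares of (1)/5 = 1/5 each.
Living: Segun, Jide, and Zainab — each takes 1/5.
Deceased: Uzoma and Bankole. Their combined 2/5 is pooled and carried to generation 2.
At generation 2 (Folake, Chukwudi, Gbenga, Ebele, Obafemi) there are 5 shares of (2/5)/5 = 2/25 each.
Living: Folake, Chukwudi, Gbenga, Ebele, and Obafemi — each takes 2/25.

Chukwudi 2/25; Ebele 2/25; Folake 2/25; Gbenga 2/25; Jide 1/5; Obafemi 2/25; Segun 1/5; Zainab 1/5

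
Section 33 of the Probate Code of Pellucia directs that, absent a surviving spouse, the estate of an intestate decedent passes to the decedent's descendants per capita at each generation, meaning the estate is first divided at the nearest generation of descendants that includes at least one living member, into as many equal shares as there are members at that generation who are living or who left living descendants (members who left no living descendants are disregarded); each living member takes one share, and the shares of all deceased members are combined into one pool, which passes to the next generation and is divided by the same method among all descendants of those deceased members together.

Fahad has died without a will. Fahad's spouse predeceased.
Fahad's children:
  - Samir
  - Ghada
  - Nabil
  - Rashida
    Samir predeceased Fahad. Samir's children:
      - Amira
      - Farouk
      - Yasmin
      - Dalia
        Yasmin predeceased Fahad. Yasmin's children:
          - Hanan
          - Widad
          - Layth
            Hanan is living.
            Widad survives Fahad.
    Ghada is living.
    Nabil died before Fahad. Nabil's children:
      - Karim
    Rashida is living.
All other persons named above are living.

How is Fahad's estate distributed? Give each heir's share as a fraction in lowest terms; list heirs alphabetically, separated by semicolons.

There is no surviving spouse, so the entire estate passes to Fahad's descendants per capita at each generation.
At generation 1 (Samir, Ghada, Nabil, Rashida) there are 4 shares of (1)/4 = 1/4 each.
Living: Ghada and Rashida — each takes 1/4.
Deceased: Samir and Nabil. Their combined 1/2 is pooled and carried to generation 2.
At generation 2 (Amira, Farouk, Yasmin, Dalia, Karim) there are 5 shares of (1/2)/5 = 1/10 each.
Living: Amira, Farouk, Dalia, and Karim — each takes 1/10.
Deceased: Yasmin. That 1/10 share is carried to generation 3.
At generation 3 (Hanan, Widad, Layth) there are 3 shares of (1/10)/3 = 1/30 each.
Living: Hanan, Widad, and Layth — each takes 1/30.

Amira 1/10; Dalia 1/10; Farouk 1/10; Ghada 1/4; Hanan 1/30; Karim 1/10; Layth 1/30; Rashida 1/4; Widad 1/30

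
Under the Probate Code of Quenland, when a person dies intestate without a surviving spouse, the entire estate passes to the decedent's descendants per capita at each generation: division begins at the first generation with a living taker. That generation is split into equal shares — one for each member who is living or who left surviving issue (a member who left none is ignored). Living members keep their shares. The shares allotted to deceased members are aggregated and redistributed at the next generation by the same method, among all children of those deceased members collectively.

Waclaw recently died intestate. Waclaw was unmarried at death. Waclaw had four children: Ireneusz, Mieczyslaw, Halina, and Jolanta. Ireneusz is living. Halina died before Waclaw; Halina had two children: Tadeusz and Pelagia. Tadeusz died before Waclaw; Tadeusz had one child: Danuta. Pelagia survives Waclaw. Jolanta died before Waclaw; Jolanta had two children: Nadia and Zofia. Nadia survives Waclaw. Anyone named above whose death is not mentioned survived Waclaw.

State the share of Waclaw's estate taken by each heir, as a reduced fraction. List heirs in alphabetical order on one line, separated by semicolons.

Danuta 1/8; Ireneusz 1/4; Mieczyslaw 1/4; Nadia 1/8; Pelagia 1/8; Zofia 1/8

There is no surviving spouse, so the entire estate passes to Waclaw's descendants per capita at each generation.
At generation 1 (Ireneusz, Mieczyslaw, Halina, Jolanta) there are 4 shares of (1)/4 = 1/4 each.
Living: Ireneusz and Mieczyslaw — each takes 1/4.
Deceased: Halina and Jolanta. Their combined 1/2 is pooled and carried to generation 2.
At generation 2 (Tadeusz, Pelagia, Nadia, Zofia) there are 4 shares of (1/2)/4 = 1/8 each.
Living: Pelagia, Nadia, and Zofia — each takes 1/8.
Deceased: Tadeusz. That 1/8 share is carried to generation 3.
At generation 3 (Danuta) there are 1 shares of (1/8)/1 = 1/8 each.
Living: Danuta — each takes 1/8.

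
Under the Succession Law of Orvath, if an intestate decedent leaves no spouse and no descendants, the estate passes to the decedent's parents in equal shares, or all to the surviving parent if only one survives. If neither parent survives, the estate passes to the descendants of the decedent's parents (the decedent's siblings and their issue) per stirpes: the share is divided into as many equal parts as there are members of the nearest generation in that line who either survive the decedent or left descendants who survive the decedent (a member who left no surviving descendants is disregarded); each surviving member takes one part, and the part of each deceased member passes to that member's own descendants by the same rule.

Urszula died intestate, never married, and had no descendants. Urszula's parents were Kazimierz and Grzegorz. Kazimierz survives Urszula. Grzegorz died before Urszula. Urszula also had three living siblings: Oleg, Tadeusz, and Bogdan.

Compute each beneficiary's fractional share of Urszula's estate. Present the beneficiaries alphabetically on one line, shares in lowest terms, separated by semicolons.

Kazimierz 1

Only one parent, Kazimierz, survives, so Kazimierz takes the entire estate. The siblings take nothing because a surviving parent has priority.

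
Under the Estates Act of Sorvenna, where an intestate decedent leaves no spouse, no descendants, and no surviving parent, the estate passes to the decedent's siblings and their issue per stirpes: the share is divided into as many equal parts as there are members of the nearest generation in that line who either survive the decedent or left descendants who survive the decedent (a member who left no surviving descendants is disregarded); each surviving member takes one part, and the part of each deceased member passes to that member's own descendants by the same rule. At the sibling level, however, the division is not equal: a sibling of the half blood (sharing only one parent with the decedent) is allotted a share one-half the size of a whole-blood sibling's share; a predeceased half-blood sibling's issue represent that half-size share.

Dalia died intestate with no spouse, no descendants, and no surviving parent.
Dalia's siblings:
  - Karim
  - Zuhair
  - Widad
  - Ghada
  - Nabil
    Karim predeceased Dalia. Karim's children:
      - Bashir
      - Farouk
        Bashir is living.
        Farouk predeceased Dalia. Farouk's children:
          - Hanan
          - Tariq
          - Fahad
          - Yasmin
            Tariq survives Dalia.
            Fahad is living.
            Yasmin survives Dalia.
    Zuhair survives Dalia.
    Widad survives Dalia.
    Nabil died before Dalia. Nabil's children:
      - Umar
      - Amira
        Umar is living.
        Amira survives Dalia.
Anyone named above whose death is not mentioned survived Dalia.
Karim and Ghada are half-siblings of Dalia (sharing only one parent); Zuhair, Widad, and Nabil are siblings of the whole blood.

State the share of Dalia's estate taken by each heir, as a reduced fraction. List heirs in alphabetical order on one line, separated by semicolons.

No spouse, descendants, or parent survives, so the estate passes to Dalia's siblings per stirpes.
Half-blood siblings count for one-half the weight of whole-blood siblings at the initial division.
Dividing 1 in proportion to weights (total weight 4): Karim (weight 1/2) → 1/8; Zuhair (weight 1) → 1/4; Widad (weight 1) → 1/4; Ghada (weight 1/2) → 1/8; Nabil (weight 1) → 1/4.
Karim predeceased; the 1/8 allotted to Karim's branch passes to Karim's issue by representation.
The 1/8 is divided into 2 equal shares of 1/16 among Bashir, Farouk.
Bashir is living and takes 1/16.
Farouk predeceased; the 1/16 allotted to Farouk's branch passes to Farouk's issue by representation.
The 1/16 is divided into 4 equal shares of 1/64 among Hanan, Tariq, Fahad, Yasmin.
Hanan is living and takes 1/64.
Tariq is living and takes 1/64.
Fahad is living and takes 1/64.
Yasmin is living and takes 1/64.
Zuhair is living and takes 1/4.
Widad is living and takes 1/4.
Ghada is living and takes 1/8.
Nabil predeceased; the 1/4 allotted to Nabil's branch passes to Nabil's issue by representation.
The 1/4 is divided into 2 equal shares of 1/8 among Umar, Amira.
Umar is living and takes 1/8.
Amira is living and takes 1/8.

Amira 1/8; Bashir 1/16; Fahad 1/64; Ghada 1/8; Hanan 1/64; Tariq 1/64; Umar 1/8; Widad 1/4; Yasmin 1/64; Zuhair 1/4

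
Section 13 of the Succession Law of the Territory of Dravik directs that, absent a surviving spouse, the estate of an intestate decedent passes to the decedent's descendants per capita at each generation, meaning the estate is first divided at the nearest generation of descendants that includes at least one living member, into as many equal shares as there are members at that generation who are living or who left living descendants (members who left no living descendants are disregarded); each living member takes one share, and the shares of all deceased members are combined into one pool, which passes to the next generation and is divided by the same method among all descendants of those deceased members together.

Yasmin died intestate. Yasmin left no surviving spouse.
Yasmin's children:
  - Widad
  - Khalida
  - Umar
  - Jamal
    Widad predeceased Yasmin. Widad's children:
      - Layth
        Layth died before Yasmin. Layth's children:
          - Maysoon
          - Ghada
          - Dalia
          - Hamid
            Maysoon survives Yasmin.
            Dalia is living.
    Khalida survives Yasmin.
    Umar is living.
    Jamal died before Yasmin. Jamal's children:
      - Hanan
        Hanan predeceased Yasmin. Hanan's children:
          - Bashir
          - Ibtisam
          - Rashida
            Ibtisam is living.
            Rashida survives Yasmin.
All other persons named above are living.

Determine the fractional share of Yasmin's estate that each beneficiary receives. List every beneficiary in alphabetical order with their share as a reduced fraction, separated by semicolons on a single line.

There is no surviving spouse, so the entire estate passes to Yasmin's descendants per capita at each generation.
At generation 1 (Widad, Khalida, Umar, Jamal) there are 4 shares of (1)/4 = 1/4 each.
Living: Khalida and Umar — each takes 1/4.
Deceased: Widad and Jamal. Their combined 1/2 is pooled and carried to generation 2.
At generation 2 (Layth, Hanan) there are 2 shares of (1/2)/2 = 1/4 each.
Deceased: Layth and Hanan. Their combined 1/2 is pooled and carried to generation 3.
At generation 3 (Maysoon, Ghada, Dalia, Hamid, Bashir, Ibtisam, Rashida) there are 7 shares of (1/2)/7 = 1/14 each.
Living: Maysoon, Ghada, Dalia, Hamid, Bashir, Ibtisam, and Rashida — each takes 1/14.

Bashir 1/14; Dalia 1/14; Ghada 1/14; Hamid 1/14; Ibtisam 1/14; Khalida 1/4; Maysoon 1/14; Rashida 1/14; Umar 1/4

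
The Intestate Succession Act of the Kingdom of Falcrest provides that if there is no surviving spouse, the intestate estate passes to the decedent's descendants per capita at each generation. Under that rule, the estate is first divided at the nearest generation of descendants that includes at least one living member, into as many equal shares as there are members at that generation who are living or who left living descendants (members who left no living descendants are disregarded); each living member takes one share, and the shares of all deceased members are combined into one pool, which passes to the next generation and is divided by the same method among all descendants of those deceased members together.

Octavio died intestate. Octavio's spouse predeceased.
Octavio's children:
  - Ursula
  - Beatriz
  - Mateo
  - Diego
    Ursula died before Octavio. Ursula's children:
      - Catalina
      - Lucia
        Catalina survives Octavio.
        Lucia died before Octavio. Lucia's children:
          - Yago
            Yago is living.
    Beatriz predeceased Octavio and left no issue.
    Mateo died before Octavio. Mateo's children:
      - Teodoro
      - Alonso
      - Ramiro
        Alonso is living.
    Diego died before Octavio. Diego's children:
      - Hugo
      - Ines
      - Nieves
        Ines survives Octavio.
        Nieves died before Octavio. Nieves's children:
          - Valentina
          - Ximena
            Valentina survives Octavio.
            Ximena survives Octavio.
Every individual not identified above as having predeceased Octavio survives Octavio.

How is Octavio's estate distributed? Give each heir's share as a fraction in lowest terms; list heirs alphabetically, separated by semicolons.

There is no surviving spouse, so the entire estate passes to Octavio's descendants per capita at each generation.
No one at generation 1 (Ursula, Mateo, Diego) is living; moving to the next generation.
At generation 2 (Catalina, Lucia, Teodoro, Alonso, Ramiro, Hugo, Ines, Nieves) there are 8 shares of (1)/8 = 1/8 each.
Living: Catalina, Teodoro, Alonso, Ramiro, Hugo, and Ines — each takes 1/8.
Deceased: Lucia and Nieves. Their combined 1/4 is pooled and carried to generation 3.
At generation 3 (Yago, Valentina, Ximena) there are 3 shares of (1/4)/3 = 1/12 each.
Living: Yago, Valentina, and Ximena — each takes 1/12.

Alonso 1/8; Catalina 1/8; Hugo 1/8; Ines 1/8; Ramiro 1/8; Teodoro 1/8; Valentina 1/12; Ximena 1/12; Yago 1/12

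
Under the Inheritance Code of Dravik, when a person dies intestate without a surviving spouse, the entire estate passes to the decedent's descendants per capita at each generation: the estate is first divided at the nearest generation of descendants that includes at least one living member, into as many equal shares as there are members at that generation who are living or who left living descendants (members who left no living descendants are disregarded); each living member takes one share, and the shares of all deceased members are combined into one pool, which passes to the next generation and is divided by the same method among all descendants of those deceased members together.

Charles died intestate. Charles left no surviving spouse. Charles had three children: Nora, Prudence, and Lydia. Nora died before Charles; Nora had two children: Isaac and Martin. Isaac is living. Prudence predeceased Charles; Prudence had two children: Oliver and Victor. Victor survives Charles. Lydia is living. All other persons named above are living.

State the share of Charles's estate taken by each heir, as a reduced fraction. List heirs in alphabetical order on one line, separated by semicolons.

There is no surviving spouse, so the entire estate passes to Charles's descendants per capita at each generation.
At generation 1 (Nora, Prudence, Lydia) there are 3 shares of (1)/3 = 1/3 each.
Living: Lydia — each takes 1/3.
Deceased: Nora and Prudence. Their combined 2/3 is pooled and carried to generation 2.
At generation 2 (Isaac, Martin, Oliver, Victor) there are 4 shares of (2/3)/4 = 1/6 each.
Living: Isaac, Martin, Oliver, and Victor — each takes 1/6.

Isaac 1/6; Lydia 1/3; Martin 1/6; Oliver 1/6; Victor 1/6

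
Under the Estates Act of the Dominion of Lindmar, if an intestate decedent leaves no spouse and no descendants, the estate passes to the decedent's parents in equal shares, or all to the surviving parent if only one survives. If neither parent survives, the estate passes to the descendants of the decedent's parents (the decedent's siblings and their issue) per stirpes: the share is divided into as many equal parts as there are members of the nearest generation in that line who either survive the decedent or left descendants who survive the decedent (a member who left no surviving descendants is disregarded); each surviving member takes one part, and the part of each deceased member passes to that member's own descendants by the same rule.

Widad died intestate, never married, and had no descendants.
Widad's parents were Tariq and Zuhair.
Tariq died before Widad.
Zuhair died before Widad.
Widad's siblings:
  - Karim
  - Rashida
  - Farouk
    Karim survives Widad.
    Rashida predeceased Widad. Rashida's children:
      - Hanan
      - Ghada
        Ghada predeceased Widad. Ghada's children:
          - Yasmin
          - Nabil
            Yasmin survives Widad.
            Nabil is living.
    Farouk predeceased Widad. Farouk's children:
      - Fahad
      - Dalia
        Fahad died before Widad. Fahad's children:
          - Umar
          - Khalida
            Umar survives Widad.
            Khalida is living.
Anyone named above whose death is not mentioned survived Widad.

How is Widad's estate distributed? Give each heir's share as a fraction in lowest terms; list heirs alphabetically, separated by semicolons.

Neither parent survives and there are no descendants, so the estate passes to Widad's siblings and their issue per stirpes.
The estate is divided into 3 equal shares of 1/3 among Karim, Rashida, Farouk.
Karim is living and takes 1/3.
Rashida predeceased; the 1/3 allotted to Rashida's branch passes to Rashida's issue by representation.
The 1/3 is divided into 2 equal shares of 1/6 among Hanan, Ghada.
Hanan is living and takes 1/6.
Ghada predeceased; the 1/6 allotted to Ghada's branch passes to Ghada's issue by representation.
The 1/6 is divided into 2 equal shares of 1/12 among Yasmin, Nabil.
Yasmin is living and takes 1/12.
Nabil is living and takes 1/12.
Farouk predeceased; the 1/3 allotted to Farouk's branch passes to Farouk's issue by representation.
The 1/3 is divided into 2 equal shares of 1/6 among Fahad, Dalia.
Fahad predeceased; the 1/6 allotted to Fahad's branch passes to Fahad's issue by representation.
The 1/6 is divided into 2 equal shares of 1/12 among Umar, Khalida.
Umar is living and takes 1/12.
Khalida is living and takes 1/12.
Dalia is living and takes 1/6.

Dalia 1/6; Hanan 1/6; Karim 1/3; Khalida 1/12; Nabil 1/12; Umar 1/12; Yasmin 1/12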